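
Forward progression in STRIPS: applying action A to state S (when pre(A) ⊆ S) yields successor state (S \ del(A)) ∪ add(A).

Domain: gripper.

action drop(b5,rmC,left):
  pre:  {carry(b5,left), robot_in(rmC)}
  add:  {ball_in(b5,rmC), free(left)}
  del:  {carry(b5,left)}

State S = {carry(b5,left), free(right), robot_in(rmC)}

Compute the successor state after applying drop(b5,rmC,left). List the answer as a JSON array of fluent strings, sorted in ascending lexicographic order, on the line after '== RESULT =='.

Progress:
  pre ⊆ S: {carry(b5,left), robot_in(rmC)} ⊆ S  — applicable
  S \ del = {free(right), robot_in(rmC)}
  ∪ add   = {ball_in(b5,rmC), free(left), free(right), robot_in(rmC)}

== RESULT ==
["ball_in(b5,rmC)", "free(left)", "free(right)", "robot_in(rmC)"]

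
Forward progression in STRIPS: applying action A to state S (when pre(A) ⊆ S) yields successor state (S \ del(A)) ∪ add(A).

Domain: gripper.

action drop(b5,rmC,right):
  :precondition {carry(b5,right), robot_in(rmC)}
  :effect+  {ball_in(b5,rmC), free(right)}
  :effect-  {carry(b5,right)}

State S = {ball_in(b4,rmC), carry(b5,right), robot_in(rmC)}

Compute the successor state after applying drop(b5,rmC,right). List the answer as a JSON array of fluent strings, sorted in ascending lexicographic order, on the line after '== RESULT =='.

Compute (S \ del) ∪ add:
  pre ⊆ S: {carry(b5,right), robot_in(rmC)} ⊆ S  — applicable
  S \ del = {ball_in(b4,rmC), robot_in(rmC)}
  ∪ add   = {ball_in(b4,rmC), ball_in(b5,rmC), free(right), robot_in(rmC)}

== RESULT ==
["ball_in(b4,rmC)", "ball_in(b5,rmC)", "free(right)", "robot_in(rmC)"]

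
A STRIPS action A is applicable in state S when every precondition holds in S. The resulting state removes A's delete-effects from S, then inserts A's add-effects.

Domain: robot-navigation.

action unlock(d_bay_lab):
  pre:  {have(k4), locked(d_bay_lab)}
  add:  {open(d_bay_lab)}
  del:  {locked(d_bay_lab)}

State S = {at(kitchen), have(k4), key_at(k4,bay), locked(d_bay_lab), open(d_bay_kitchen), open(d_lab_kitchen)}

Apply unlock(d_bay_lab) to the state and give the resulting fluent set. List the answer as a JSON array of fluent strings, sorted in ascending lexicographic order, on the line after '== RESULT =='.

Progress:
  pre ⊆ S: {have(k4), locked(d_bay_lab)} ⊆ S  — applicable
  S \ del = {at(kitchen), have(k4), key_at(k4,bay), open(d_bay_kitchen), open(d_lab_kitchen)}
  ∪ add   = {at(kitchen), have(k4), key_at(k4,bay), open(d_bay_kitchen), open(d_bay_lab), open(d_lab_kitchen)}

== RESULT ==
["at(kitchen)", "have(k4)", "key_at(k4,bay)", "open(d_bay_kitchen)", "open(d_bay_lab)", "open(d_lab_kitchen)"]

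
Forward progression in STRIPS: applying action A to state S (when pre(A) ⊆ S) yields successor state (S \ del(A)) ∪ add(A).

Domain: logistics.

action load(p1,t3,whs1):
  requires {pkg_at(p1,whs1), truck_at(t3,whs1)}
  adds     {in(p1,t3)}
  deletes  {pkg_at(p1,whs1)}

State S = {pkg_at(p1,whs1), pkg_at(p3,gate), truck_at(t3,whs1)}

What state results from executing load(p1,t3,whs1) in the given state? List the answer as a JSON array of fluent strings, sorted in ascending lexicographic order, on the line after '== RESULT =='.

Progress:
  pre ⊆ S: {pkg_at(p1,whs1), truck_at(t3,whs1)} ⊆ S  — applicable
  S \ del = {pkg_at(p3,gate), truck_at(t3,whs1)}
  ∪ add   = {in(p1,t3), pkg_at(p3,gate), truck_at(t3,whs1)}

== RESULT ==
["in(p1,t3)", "pkg_at(p3,gate)", "truck_at(t3,whs1)"]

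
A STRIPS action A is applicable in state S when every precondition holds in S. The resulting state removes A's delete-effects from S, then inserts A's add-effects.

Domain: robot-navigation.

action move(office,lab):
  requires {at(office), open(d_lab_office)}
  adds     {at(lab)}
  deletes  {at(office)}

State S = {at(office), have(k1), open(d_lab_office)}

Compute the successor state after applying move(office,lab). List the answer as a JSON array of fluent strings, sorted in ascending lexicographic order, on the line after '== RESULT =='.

Compute (S \ del) ∪ add:
  pre ⊆ S: {at(office), open(d_lab_office)} ⊆ S  — applicable
  S \ del = {have(k1), open(d_lab_office)}
  ∪ add   = {at(lab), have(k1), open(d_lab_office)}

== RESULT ==
["at(lab)", "have(k1)", "open(d_lab_office)"]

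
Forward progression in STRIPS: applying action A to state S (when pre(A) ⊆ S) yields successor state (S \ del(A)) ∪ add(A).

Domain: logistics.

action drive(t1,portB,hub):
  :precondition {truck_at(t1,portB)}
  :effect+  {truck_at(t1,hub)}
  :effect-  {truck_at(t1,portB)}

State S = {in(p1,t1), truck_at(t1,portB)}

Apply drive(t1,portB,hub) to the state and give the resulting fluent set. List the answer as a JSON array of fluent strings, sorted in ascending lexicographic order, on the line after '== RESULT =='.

Progress:
  pre ⊆ S: {truck_at(t1,portB)} ⊆ S  — applicable
  S \ del = {in(p1,t1)}
  ∪ add   = {in(p1,t1), truck_at(t1,hub)}

== RESULT ==
["in(p1,t1)", "truck_at(t1,hub)"]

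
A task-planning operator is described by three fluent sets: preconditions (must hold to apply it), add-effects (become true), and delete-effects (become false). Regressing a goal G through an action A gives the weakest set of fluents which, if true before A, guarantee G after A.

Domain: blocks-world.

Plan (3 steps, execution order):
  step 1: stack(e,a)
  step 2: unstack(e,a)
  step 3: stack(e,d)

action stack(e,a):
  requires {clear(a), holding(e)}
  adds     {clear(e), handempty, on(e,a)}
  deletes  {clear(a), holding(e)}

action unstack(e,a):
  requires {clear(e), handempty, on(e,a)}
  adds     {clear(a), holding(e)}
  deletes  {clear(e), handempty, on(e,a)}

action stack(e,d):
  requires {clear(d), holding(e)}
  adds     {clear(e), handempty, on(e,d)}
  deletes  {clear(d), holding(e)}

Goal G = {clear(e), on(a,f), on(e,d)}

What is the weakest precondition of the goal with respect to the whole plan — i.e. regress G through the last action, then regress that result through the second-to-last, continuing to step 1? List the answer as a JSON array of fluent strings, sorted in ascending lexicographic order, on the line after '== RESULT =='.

Regress step by step:
  through step 3 (stack(e,d)): drop {clear(e), on(e,d)}, keep {on(a,f)}, require {clear(d), holding(e)}
    → {clear(d), holding(e), on(a,f)}
  through step 2 (unstack(e,a)): drop {holding(e)}, keep {clear(d), on(a,f)}, require {clear(e), handempty, on(e,a)}
    → {clear(d), clear(e), handempty, on(a,f), on(e,a)}
  through step 1 (stack(e,a)): drop {clear(e), handempty, on(e,a)}, keep {clear(d), on(a,f)}, require {clear(a), holding(e)}
    → {clear(a), clear(d), holding(e), on(a,f)}

== RESULT ==
["clear(a)", "clear(d)", "holding(e)", "on(a,f)"]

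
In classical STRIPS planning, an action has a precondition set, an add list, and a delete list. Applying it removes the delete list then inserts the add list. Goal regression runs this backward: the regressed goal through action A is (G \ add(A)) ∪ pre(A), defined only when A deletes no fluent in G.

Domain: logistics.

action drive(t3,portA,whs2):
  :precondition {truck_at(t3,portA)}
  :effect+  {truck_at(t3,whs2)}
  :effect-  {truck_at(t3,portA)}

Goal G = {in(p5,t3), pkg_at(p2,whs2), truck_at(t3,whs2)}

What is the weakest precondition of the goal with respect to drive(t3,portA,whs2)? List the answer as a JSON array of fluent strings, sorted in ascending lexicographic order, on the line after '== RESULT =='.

Compute (G \ add) ∪ pre:
  G ∩ del = {}  (empty — regression defined)
  G \ add = {in(p5,t3), pkg_at(p2,whs2), truck_at(t3,whs2)} \ {truck_at(t3,whs2)} = {in(p5,t3), pkg_at(p2,whs2)}
  ∪ pre   = {in(p5,t3), pkg_at(p2,whs2)} ∪ {truck_at(t3,portA)}
          = {in(p5,t3), pkg_at(p2,whs2), truck_at(t3,portA)}

== RESULT ==
["in(p5,t3)", "pkg_at(p2,whs2)", "truck_at(t3,portA)"]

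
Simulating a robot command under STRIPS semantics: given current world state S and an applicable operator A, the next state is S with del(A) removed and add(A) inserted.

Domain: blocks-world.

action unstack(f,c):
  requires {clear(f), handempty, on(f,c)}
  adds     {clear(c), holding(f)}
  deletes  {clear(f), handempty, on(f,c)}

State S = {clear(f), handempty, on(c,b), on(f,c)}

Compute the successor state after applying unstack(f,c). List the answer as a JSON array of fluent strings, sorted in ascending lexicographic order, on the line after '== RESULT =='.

Progress:
  pre ⊆ S: {clear(f), handempty, on(f,c)} ⊆ S  — applicable
  S \ del = {on(c,b)}
  ∪ add   = {clear(c), holding(f), on(c,b)}

== RESULT ==
["clear(c)", "holding(f)", "on(c,b)"]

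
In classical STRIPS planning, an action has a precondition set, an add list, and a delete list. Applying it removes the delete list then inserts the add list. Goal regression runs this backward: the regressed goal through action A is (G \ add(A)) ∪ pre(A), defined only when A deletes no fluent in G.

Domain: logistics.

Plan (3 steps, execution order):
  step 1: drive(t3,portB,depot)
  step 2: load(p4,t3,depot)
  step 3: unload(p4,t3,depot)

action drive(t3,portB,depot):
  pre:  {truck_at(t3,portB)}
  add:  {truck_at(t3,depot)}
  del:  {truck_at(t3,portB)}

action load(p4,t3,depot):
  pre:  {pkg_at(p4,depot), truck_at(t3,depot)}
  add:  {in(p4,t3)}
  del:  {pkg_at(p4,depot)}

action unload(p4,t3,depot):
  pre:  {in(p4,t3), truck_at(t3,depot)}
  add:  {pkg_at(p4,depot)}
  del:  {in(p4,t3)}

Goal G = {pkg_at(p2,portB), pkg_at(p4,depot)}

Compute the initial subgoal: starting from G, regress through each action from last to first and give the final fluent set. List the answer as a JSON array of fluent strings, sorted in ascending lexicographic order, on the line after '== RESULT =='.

Work backward from the goal:
  through step 3 (unload(p4,t3,depot)): drop {pkg_at(p4,depot)}, keep {pkg_at(p2,portB)}, require {in(p4,t3), truck_at(t3,depot)}
    → {in(p4,t3), pkg_at(p2,portB), truck_at(t3,depot)}
  through step 2 (load(p4,t3,depot)): drop {in(p4,t3)}, keep {pkg_at(p2,portB), truck_at(t3,depot)}, require {pkg_at(p4,depot), truck_at(t3,depot)}
    → {pkg_at(p2,portB), pkg_at(p4,depot), truck_at(t3,depot)}
  through step 1 (drive(t3,portB,depot)): drop {truck_at(t3,depot)}, keep {pkg_at(p2,portB), pkg_at(p4,depot)}, require {truck_at(t3,portB)}
    → {pkg_at(p2,portB), pkg_at(p4,depot), truck_at(t3,portB)}

== RESULT ==
["pkg_at(p2,portB)", "pkg_at(p4,depot)", "truck_at(t3,portB)"]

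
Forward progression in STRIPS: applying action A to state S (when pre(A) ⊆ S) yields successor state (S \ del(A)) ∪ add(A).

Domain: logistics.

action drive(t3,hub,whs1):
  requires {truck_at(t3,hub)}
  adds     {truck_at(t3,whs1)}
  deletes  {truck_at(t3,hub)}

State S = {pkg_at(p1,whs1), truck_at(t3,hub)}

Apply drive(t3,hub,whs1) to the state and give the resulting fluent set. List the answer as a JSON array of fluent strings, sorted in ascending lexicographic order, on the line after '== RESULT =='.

Progress:
  pre ⊆ S: {truck_at(t3,hub)} ⊆ S  — applicable
  S \ del = {pkg_at(p1,whs1)}
  ∪ add   = {pkg_at(p1,whs1), truck_at(t3,whs1)}

== RESULT ==
["pkg_at(p1,whs1)", "truck_at(t3,whs1)"]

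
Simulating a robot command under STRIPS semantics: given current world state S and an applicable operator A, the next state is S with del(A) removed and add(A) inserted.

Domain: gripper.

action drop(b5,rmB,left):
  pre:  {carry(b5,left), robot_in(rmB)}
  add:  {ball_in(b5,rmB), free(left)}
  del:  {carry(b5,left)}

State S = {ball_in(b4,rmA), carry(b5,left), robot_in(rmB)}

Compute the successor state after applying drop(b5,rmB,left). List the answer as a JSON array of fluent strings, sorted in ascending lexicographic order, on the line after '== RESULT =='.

Compute (S \ del) ∪ add:
  pre ⊆ S: {carry(b5,left), robot_in(rmB)} ⊆ S  — applicable
  S \ del = {ball_in(b4,rmA), robot_in(rmB)}
  ∪ add   = {ball_in(b4,rmA), ball_in(b5,rmB), free(left), robot_in(rmB)}

== RESULT ==
["ball_in(b4,rmA)", "ball_in(b5,rmB)", "free(left)", "robot_in(rmB)"]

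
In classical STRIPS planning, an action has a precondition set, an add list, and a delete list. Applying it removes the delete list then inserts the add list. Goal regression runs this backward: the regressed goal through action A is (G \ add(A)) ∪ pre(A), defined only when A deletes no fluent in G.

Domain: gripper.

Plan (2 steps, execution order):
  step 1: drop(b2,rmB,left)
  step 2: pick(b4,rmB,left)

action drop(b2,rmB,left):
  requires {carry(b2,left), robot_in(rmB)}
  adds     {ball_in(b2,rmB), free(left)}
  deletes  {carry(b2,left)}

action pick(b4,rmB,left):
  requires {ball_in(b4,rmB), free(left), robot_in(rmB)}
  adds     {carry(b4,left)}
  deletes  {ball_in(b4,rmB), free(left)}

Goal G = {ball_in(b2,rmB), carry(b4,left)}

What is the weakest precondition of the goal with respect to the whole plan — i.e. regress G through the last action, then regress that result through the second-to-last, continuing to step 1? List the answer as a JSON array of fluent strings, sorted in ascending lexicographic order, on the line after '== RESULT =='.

Regress step by step:
  through step 2 (pick(b4,rmB,left)): drop {carry(b4,left)}, keep {ball_in(b2,rmB)}, require {ball_in(b4,rmB), free(left), robot_in(rmB)}
    → {ball_in(b2,rmB), ball_in(b4,rmB), free(left), robot_in(rmB)}
  through step 1 (drop(b2,rmB,left)): drop {ball_in(b2,rmB), free(left)}, keep {ball_in(b4,rmB), robot_in(rmB)}, require {carry(b2,left), robot_in(rmB)}
    → {ball_in(b4,rmB), carry(b2,left), robot_in(rmB)}

== RESULT ==
["ball_in(b4,rmB)", "carry(b2,left)", "robot_in(rmB)"]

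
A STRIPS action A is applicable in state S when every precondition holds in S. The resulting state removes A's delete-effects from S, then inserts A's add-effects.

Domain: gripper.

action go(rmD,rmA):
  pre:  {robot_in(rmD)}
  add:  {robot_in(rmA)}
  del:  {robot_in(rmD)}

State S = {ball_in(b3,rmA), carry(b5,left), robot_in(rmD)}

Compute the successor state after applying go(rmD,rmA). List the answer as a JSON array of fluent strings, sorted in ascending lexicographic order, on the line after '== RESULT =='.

Progress:
  pre ⊆ S: {robot_in(rmD)} ⊆ S  — applicable
  S \ del = {ball_in(b3,rmA), carry(b5,left)}
  ∪ add   = {ball_in(b3,rmA), carry(b5,left), robot_in(rmA)}

== RESULT ==
["ball_in(b3,rmA)", "carry(b5,left)", "robot_in(rmA)"]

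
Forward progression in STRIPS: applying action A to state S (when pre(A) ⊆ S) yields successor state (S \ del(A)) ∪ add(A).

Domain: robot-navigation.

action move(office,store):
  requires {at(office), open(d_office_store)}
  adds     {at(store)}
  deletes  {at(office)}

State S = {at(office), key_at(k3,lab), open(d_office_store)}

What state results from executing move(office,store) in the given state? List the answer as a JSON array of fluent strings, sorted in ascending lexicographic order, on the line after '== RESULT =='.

Progress:
  pre ⊆ S: {at(office), open(d_office_store)} ⊆ S  — applicable
  S \ del = {key_at(k3,lab), open(d_office_store)}
  ∪ add   = {at(store), key_at(k3,lab), open(d_office_store)}

== RESULT ==
["at(store)", "key_at(k3,lab)", "open(d_office_store)"]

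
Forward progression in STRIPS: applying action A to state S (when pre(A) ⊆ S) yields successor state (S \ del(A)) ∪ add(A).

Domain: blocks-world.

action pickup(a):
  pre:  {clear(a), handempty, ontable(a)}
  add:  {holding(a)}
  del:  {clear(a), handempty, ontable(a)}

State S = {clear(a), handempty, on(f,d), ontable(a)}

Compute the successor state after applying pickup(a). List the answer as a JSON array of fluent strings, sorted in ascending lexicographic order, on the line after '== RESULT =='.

Progress:
  pre ⊆ S: {clear(a), handempty, ontable(a)} ⊆ S  — applicable
  S \ del = {on(f,d)}
  ∪ add   = {holding(a), on(f,d)}

== RESULT ==
["holding(a)", "on(f,d)"]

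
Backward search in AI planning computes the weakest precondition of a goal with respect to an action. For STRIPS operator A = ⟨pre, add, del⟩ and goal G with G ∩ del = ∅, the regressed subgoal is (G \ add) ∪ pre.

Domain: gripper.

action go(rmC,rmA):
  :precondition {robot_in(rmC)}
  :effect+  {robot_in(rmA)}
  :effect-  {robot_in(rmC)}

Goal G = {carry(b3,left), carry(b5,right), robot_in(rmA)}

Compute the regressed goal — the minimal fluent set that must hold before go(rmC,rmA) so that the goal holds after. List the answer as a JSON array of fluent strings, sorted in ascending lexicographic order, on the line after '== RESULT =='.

Compute (G \ add) ∪ pre:
  G ∩ del = {}  (empty — regression defined)
  G \ add = {carry(b3,left), carry(b5,right), robot_in(rmA)} \ {robot_in(rmA)} = {carry(b3,left), carry(b5,right)}
  ∪ pre   = {carry(b3,left), carry(b5,right)} ∪ {robot_in(rmC)}
          = {carry(b3,left), carry(b5,right), robot_in(rmC)}

== RESULT ==
["carry(b3,left)", "carry(b5,right)", "robot_in(rmC)"]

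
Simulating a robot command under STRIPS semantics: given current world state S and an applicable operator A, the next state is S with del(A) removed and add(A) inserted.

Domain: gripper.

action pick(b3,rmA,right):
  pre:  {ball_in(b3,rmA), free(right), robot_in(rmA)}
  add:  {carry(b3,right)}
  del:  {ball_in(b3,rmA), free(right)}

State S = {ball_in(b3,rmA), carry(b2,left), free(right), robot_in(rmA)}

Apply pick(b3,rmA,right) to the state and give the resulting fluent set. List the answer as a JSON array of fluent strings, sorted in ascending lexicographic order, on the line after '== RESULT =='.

Compute (S \ del) ∪ add:
  pre ⊆ S: {ball_in(b3,rmA), free(right), robot_in(rmA)} ⊆ S  — applicable
  S \ del = {carry(b2,left), robot_in(rmA)}
  ∪ add   = {carry(b2,left), carry(b3,right), robot_in(rmA)}

== RESULT ==
["carry(b2,left)", "carry(b3,right)", "robot_in(rmA)"]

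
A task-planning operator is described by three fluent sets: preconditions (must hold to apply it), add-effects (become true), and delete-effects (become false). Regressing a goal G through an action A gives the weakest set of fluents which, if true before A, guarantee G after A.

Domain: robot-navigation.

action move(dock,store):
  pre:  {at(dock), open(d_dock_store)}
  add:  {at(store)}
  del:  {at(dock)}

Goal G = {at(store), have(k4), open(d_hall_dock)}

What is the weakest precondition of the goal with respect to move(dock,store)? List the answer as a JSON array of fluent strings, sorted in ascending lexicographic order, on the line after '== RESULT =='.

Compute (G \ add) ∪ pre:
  G ∩ del = {}  (empty — regression defined)
  G \ add = {at(store), have(k4), open(d_hall_dock)} \ {at(store)} = {have(k4), open(d_hall_dock)}
  ∪ pre   = {have(k4), open(d_hall_dock)} ∪ {at(dock), open(d_dock_store)}
          = {at(dock), have(k4), open(d_dock_store), open(d_hall_dock)}

== RESULT ==
["at(dock)", "have(k4)", "open(d_dock_store)", "open(d_hall_dock)"]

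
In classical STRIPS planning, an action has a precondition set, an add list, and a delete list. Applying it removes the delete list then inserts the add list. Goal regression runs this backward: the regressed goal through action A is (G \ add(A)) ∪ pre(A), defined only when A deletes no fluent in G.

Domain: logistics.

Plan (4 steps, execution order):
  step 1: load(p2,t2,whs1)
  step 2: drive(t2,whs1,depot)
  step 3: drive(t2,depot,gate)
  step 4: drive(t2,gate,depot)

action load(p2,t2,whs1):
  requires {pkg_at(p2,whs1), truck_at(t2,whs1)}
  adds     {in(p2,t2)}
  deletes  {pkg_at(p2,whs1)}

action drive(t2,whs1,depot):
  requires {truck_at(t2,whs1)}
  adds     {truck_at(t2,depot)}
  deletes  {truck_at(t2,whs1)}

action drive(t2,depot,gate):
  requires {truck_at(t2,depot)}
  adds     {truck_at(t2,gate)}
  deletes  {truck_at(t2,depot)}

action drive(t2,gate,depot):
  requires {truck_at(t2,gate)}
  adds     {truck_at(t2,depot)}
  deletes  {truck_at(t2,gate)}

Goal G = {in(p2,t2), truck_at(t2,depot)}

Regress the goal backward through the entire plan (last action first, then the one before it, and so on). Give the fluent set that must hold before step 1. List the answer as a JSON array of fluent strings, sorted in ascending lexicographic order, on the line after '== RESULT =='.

Work backward from the goal:
  through step 4 (drive(t2,gate,depot)): drop {truck_at(t2,depot)}, keep {in(p2,t2)}, require {truck_at(t2,gate)}
    → {in(p2,t2), truck_at(t2,gate)}
  through step 3 (drive(t2,depot,gate)): drop {truck_at(t2,gate)}, keep {in(p2,t2)}, require {truck_at(t2,depot)}
    → {in(p2,t2), truck_at(t2,depot)}
  through step 2 (drive(t2,whs1,depot)): drop {truck_at(t2,depot)}, keep {in(p2,t2)}, require {truck_at(t2,whs1)}
    → {in(p2,t2), truck_at(t2,whs1)}
  through step 1 (load(p2,t2,whs1)): drop {in(p2,t2)}, keep {truck_at(t2,whs1)}, require {pkg_at(p2,whs1), truck_at(t2,whs1)}
    → {pkg_at(p2,whs1), truck_at(t2,whs1)}

== RESULT ==
["pkg_at(p2,whs1)", "truck_at(t2,whs1)"]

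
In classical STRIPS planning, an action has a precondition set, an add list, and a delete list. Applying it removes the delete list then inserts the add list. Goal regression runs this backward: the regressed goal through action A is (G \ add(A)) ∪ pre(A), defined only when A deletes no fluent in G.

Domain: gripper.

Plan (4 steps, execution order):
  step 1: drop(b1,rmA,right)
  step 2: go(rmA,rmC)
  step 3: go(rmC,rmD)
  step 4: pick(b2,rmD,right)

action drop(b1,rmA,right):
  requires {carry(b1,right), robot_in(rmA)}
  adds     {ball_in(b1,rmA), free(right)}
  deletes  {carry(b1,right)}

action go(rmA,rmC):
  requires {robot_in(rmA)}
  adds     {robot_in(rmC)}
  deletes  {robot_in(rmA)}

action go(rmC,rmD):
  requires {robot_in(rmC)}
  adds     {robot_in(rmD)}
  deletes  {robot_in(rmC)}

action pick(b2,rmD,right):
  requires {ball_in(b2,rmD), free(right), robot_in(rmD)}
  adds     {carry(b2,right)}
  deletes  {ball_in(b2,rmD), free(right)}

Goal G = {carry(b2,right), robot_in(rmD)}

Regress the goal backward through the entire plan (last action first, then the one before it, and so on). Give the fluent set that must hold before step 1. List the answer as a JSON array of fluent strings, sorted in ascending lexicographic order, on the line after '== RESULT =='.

Work backward from the goal:
  through step 4 (pick(b2,rmD,right)): drop {carry(b2,right)}, keep {robot_in(rmD)}, require {ball_in(b2,rmD), free(right), robot_in(rmD)}
    → {ball_in(b2,rmD), free(right), robot_in(rmD)}
  through step 3 (go(rmC,rmD)): drop {robot_in(rmD)}, keep {ball_in(b2,rmD), free(right)}, require {robot_in(rmC)}
    → {ball_in(b2,rmD), free(right), robot_in(rmC)}
  through step 2 (go(rmA,rmC)): drop {robot_in(rmC)}, keep {ball_in(b2,rmD), free(right)}, require {robot_in(rmA)}
    → {ball_in(b2,rmD), free(right), robot_in(rmA)}
  through step 1 (drop(b1,rmA,right)): drop {free(right)}, keep {ball_in(b2,rmD), robot_in(rmA)}, require {carry(b1,right), robot_in(rmA)}
    → {ball_in(b2,rmD), carry(b1,right), robot_in(rmA)}

== RESULT ==
["ball_in(b2,rmD)", "carry(b1,right)", "robot_in(rmA)"]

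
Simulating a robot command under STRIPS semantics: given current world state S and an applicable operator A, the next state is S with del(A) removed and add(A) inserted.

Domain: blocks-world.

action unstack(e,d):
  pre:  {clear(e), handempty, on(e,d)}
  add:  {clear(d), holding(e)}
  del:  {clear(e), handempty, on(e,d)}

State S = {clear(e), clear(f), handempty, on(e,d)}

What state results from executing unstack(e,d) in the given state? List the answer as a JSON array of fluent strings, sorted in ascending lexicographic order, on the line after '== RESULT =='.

Compute (S \ del) ∪ add:
  pre ⊆ S: {clear(e), handempty, on(e,d)} ⊆ S  — applicable
  S \ del = {clear(f)}
  ∪ add   = {clear(d), clear(f), holding(e)}

== RESULT ==
["clear(d)", "clear(f)", "holding(e)"]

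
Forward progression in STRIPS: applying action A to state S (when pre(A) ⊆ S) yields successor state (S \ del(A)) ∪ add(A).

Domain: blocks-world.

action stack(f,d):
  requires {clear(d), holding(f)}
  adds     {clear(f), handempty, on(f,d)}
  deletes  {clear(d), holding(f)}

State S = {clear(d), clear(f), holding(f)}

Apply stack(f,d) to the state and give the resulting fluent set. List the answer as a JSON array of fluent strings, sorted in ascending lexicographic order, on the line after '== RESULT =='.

Compute (S \ del) ∪ add:
  pre ⊆ S: {clear(d), holding(f)} ⊆ S  — applicable
  S \ del = {clear(f)}
  ∪ add   = {clear(f), handempty, on(f,d)}

== RESULT ==
["clear(f)", "handempty", "on(f,d)"]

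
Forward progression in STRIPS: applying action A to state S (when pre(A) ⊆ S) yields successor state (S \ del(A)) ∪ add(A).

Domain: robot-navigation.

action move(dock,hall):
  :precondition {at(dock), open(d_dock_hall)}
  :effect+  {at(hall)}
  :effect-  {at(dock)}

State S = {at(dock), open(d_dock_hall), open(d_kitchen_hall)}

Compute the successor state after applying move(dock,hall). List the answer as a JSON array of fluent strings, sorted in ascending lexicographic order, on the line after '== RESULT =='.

Progress:
  pre ⊆ S: {at(dock), open(d_dock_hall)} ⊆ S  — applicable
  S \ del = {open(d_dock_hall), open(d_kitchen_hall)}
  ∪ add   = {at(hall), open(d_dock_hall), open(d_kitchen_hall)}

== RESULT ==
["at(hall)", "open(d_dock_hall)", "open(d_kitchen_hall)"]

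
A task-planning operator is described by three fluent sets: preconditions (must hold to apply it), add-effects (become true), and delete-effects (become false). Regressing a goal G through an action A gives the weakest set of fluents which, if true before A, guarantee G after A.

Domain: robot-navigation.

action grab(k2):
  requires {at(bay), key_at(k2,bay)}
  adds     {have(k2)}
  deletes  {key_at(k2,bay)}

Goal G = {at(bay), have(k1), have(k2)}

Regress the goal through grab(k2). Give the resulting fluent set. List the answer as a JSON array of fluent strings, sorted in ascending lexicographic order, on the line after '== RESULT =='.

Regress:
  G ∩ del = {}  (empty — regression defined)
  G \ add = {at(bay), have(k1), have(k2)} \ {have(k2)} = {at(bay), have(k1)}
  ∪ pre   = {at(bay), have(k1)} ∪ {at(bay), key_at(k2,bay)}
          = {at(bay), have(k1), key_at(k2,bay)}

== RESULT ==
["at(bay)", "have(k1)", "key_at(k2,bay)"]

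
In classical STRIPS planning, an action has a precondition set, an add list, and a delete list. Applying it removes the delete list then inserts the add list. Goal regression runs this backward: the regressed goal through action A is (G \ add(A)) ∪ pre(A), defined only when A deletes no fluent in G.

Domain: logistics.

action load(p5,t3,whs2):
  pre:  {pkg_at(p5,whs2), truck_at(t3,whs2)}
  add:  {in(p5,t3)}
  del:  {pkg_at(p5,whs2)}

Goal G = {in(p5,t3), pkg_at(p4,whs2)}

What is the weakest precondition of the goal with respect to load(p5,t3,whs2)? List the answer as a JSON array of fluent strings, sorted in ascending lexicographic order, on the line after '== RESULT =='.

Compute (G \ add) ∪ pre:
  G ∩ del = {}  (empty — regression defined)
  G \ add = {in(p5,t3), pkg_at(p4,whs2)} \ {in(p5,t3)} = {pkg_at(p4,whs2)}
  ∪ pre   = {pkg_at(p4,whs2)} ∪ {pkg_at(p5,whs2), truck_at(t3,whs2)}
          = {pkg_at(p4,whs2), pkg_at(p5,whs2), truck_at(t3,whs2)}

== RESULT ==
["pkg_at(p4,whs2)", "pkg_at(p5,whs2)", "truck_at(t3,whs2)"]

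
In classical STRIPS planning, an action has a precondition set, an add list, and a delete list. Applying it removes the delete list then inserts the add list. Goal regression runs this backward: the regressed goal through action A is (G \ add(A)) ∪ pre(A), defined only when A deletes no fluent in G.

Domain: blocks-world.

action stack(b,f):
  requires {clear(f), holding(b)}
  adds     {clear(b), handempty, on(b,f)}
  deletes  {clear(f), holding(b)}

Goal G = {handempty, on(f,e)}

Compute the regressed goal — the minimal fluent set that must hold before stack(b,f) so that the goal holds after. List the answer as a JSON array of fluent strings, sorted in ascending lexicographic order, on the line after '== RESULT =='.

Compute (G \ add) ∪ pre:
  G ∩ del = {}  (empty — regression defined)
  G \ add = {handempty, on(f,e)} \ {clear(b), handempty, on(b,f)} = {on(f,e)}
  ∪ pre   = {on(f,e)} ∪ {clear(f), holding(b)}
          = {clear(f), holding(b), on(f,e)}

== RESULT ==
["clear(f)", "holding(b)", "on(f,e)"]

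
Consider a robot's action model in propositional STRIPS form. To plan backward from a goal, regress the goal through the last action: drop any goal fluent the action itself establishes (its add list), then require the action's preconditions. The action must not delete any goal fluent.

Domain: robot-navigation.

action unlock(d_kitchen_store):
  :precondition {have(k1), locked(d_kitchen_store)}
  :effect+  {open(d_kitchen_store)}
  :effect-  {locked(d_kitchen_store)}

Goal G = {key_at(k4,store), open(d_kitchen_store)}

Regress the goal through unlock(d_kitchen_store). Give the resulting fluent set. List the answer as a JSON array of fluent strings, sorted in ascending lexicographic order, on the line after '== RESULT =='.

Regress:
  G ∩ del = {}  (empty — regression defined)
  G \ add = {key_at(k4,store), open(d_kitchen_store)} \ {open(d_kitchen_store)} = {key_at(k4,store)}
  ∪ pre   = {key_at(k4,store)} ∪ {have(k1), locked(d_kitchen_store)}
          = {have(k1), key_at(k4,store), locked(d_kitchen_store)}

== RESULT ==
["have(k1)", "key_at(k4,store)", "locked(d_kitchen_store)"]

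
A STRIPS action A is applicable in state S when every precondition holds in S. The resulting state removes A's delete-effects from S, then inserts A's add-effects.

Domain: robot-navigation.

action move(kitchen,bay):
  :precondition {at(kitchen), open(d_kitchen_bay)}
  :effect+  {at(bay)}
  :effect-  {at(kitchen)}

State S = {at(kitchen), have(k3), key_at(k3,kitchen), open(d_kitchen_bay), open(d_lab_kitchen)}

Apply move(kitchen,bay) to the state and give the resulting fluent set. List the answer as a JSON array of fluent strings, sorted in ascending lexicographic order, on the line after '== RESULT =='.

Compute (S \ del) ∪ add:
  pre ⊆ S: {at(kitchen), open(d_kitchen_bay)} ⊆ S  — applicable
  S \ del = {have(k3), key_at(k3,kitchen), open(d_kitchen_bay), open(d_lab_kitchen)}
  ∪ add   = {at(bay), have(k3), key_at(k3,kitchen), open(d_kitchen_bay), open(d_lab_kitchen)}

== RESULT ==
["at(bay)", "have(k3)", "key_at(k3,kitchen)", "open(d_kitchen_bay)", "open(d_lab_kitchen)"]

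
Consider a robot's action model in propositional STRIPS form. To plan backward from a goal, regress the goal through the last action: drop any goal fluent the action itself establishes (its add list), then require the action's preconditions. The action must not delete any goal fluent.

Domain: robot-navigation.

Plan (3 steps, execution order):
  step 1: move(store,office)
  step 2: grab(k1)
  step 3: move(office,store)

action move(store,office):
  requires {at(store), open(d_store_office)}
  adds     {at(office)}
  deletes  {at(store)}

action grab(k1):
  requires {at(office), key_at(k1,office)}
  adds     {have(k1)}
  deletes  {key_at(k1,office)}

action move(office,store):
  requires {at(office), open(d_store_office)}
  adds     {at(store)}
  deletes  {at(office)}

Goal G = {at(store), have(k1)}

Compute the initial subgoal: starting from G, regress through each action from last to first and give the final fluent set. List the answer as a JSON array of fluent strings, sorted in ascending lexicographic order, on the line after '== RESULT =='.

Work backward from the goal:
  through step 3 (move(office,store)): drop {at(store)}, keep {have(k1)}, require {at(office), open(d_store_office)}
    → {at(office), have(k1), open(d_store_office)}
  through step 2 (grab(k1)): drop {have(k1)}, keep {at(office), open(d_store_office)}, require {at(office), key_at(k1,office)}
    → {at(office), key_at(k1,office), open(d_store_office)}
  through step 1 (move(store,office)): drop {at(office)}, keep {key_at(k1,office), open(d_store_office)}, require {at(store), open(d_store_office)}
    → {at(store), key_at(k1,office), open(d_store_office)}

== RESULT ==
["at(store)", "key_at(k1,office)", "open(d_store_office)"]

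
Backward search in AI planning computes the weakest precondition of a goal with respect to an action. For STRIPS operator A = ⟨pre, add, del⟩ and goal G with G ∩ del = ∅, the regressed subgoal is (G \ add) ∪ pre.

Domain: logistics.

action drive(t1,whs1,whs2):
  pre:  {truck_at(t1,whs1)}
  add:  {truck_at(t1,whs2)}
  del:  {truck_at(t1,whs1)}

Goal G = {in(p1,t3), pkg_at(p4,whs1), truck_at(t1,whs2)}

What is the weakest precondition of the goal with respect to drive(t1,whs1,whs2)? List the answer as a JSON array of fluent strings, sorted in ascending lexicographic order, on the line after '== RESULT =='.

Regress:
  G ∩ del = {}  (empty — regression defined)
  G \ add = {in(p1,t3), pkg_at(p4,whs1), truck_at(t1,whs2)} \ {truck_at(t1,whs2)} = {in(p1,t3), pkg_at(p4,whs1)}
  ∪ pre   = {in(p1,t3), pkg_at(p4,whs1)} ∪ {truck_at(t1,whs1)}
          = {in(p1,t3), pkg_at(p4,whs1), truck_at(t1,whs1)}

== RESULT ==
["in(p1,t3)", "pkg_at(p4,whs1)", "truck_at(t1,whs1)"]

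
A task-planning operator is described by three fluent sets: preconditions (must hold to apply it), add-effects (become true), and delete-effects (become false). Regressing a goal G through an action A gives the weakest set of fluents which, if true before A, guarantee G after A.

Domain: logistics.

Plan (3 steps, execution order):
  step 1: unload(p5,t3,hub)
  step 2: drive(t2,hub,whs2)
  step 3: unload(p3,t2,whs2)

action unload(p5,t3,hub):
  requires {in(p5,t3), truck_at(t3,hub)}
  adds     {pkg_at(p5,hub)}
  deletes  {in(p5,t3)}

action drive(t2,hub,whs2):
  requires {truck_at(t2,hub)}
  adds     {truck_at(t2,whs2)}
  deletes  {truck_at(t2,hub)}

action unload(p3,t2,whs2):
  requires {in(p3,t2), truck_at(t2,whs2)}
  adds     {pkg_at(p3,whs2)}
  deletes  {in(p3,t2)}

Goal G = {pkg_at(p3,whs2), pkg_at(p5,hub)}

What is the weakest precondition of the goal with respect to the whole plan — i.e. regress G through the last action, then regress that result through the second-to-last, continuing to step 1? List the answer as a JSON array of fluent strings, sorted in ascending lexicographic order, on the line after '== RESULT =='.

Work backward from the goal:
  through step 3 (unload(p3,t2,whs2)): drop {pkg_at(p3,whs2)}, keep {pkg_at(p5,hub)}, require {in(p3,t2), truck_at(t2,whs2)}
    → {in(p3,t2), pkg_at(p5,hub), truck_at(t2,whs2)}
  through step 2 (drive(t2,hub,whs2)): drop {truck_at(t2,whs2)}, keep {in(p3,t2), pkg_at(p5,hub)}, require {truck_at(t2,hub)}
    → {in(p3,t2), pkg_at(p5,hub), truck_at(t2,hub)}
  through step 1 (unload(p5,t3,hub)): drop {pkg_at(p5,hub)}, keep {in(p3,t2), truck_at(t2,hub)}, require {in(p5,t3), truck_at(t3,hub)}
    → {in(p3,t2), in(p5,t3), truck_at(t2,hub), truck_at(t3,hub)}

== RESULT ==
["in(p3,t2)", "in(p5,t3)", "truck_at(t2,hub)", "truck_at(t3,hub)"]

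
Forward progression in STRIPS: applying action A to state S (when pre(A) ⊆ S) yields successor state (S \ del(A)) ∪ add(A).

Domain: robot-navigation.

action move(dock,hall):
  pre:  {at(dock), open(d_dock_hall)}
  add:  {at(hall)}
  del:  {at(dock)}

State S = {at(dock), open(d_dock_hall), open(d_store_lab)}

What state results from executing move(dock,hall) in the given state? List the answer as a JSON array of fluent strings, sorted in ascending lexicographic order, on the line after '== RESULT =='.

Progress:
  pre ⊆ S: {at(dock), open(d_dock_hall)} ⊆ S  — applicable
  S \ del = {open(d_dock_hall), open(d_store_lab)}
  ∪ add   = {at(hall), open(d_dock_hall), open(d_store_lab)}

== RESULT ==
["at(hall)", "open(d_dock_hall)", "open(d_store_lab)"]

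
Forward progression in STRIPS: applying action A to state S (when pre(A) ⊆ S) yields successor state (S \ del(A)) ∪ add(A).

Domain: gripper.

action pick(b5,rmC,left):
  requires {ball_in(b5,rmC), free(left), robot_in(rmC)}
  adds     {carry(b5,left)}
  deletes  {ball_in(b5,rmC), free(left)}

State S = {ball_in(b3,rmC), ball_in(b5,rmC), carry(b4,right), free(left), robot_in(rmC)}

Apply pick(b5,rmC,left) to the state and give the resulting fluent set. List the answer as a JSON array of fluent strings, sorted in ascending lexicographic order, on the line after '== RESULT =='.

Compute (S \ del) ∪ add:
  pre ⊆ S: {ball_in(b5,rmC), free(left), robot_in(rmC)} ⊆ S  — applicable
  S \ del = {ball_in(b3,rmC), carry(b4,right), robot_in(rmC)}
  ∪ add   = {ball_in(b3,rmC), carry(b4,right), carry(b5,left), robot_in(rmC)}

== RESULT ==
["ball_in(b3,rmC)", "carry(b4,right)", "carry(b5,left)", "robot_in(rmC)"]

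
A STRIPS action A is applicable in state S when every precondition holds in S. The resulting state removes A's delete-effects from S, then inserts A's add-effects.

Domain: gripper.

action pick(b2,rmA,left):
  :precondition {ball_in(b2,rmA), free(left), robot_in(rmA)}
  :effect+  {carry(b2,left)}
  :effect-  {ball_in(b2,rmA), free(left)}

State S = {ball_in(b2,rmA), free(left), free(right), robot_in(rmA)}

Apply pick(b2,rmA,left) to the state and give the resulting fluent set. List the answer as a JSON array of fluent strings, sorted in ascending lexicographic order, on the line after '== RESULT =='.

Compute (S \ del) ∪ add:
  pre ⊆ S: {ball_in(b2,rmA), free(left), robot_in(rmA)} ⊆ S  — applicable
  S \ del = {free(right), robot_in(rmA)}
  ∪ add   = {carry(b2,left), free(right), robot_in(rmA)}

== RESULT ==
["carry(b2,left)", "free(right)", "robot_in(rmA)"]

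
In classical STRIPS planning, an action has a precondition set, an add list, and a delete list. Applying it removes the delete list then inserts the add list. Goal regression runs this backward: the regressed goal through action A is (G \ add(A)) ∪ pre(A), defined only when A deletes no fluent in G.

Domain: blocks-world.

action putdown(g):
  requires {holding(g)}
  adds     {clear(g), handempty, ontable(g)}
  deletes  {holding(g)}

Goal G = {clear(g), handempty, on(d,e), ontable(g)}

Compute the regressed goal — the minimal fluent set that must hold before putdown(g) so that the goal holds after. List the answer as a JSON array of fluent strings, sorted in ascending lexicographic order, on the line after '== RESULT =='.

Regress:
  G ∩ del = {}  (empty — regression defined)
  G \ add = {clear(g), handempty, on(d,e), ontable(g)} \ {clear(g), handempty, ontable(g)} = {on(d,e)}
  ∪ pre   = {on(d,e)} ∪ {holding(g)}
          = {holding(g), on(d,e)}

== RESULT ==
["holding(g)", "on(d,e)"]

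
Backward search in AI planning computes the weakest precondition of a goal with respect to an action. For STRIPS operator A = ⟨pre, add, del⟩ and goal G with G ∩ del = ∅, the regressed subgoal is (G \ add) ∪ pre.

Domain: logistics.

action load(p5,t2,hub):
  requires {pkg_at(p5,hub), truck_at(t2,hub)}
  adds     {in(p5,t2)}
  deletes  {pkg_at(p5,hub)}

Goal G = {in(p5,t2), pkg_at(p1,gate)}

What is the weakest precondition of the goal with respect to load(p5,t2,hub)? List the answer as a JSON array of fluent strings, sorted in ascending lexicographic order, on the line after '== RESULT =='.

Regress:
  G ∩ del = {}  (empty — regression defined)
  G \ add = {in(p5,t2), pkg_at(p1,gate)} \ {in(p5,t2)} = {pkg_at(p1,gate)}
  ∪ pre   = {pkg_at(p1,gate)} ∪ {pkg_at(p5,hub), truck_at(t2,hub)}
          = {pkg_at(p1,gate), pkg_at(p5,hub), truck_at(t2,hub)}

== RESULT ==
["pkg_at(p1,gate)", "pkg_at(p5,hub)", "truck_at(t2,hub)"]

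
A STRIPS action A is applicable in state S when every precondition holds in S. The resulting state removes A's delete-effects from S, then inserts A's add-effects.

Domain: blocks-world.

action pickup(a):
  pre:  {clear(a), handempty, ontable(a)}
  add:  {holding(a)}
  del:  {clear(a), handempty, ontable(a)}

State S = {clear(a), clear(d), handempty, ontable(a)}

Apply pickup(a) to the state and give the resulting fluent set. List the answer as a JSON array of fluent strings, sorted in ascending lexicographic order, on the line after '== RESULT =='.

Compute (S \ del) ∪ add:
  pre ⊆ S: {clear(a), handempty, ontable(a)} ⊆ S  — applicable
  S \ del = {clear(d)}
  ∪ add   = {clear(d), holding(a)}

== RESULT ==
["clear(d)", "holding(a)"]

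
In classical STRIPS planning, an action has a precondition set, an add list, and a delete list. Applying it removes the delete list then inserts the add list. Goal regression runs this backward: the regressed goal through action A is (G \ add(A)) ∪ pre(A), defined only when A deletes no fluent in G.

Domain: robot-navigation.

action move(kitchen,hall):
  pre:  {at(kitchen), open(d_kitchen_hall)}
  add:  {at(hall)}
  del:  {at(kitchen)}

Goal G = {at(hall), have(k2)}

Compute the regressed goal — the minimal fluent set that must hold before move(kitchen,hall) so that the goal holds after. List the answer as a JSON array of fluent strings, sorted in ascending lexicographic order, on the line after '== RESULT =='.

Compute (G \ add) ∪ pre:
  G ∩ del = {}  (empty — regression defined)
  G \ add = {at(hall), have(k2)} \ {at(hall)} = {have(k2)}
  ∪ pre   = {have(k2)} ∪ {at(kitchen), open(d_kitchen_hall)}
          = {at(kitchen), have(k2), open(d_kitchen_hall)}

== RESULT ==
["at(kitchen)", "have(k2)", "open(d_kitchen_hall)"]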